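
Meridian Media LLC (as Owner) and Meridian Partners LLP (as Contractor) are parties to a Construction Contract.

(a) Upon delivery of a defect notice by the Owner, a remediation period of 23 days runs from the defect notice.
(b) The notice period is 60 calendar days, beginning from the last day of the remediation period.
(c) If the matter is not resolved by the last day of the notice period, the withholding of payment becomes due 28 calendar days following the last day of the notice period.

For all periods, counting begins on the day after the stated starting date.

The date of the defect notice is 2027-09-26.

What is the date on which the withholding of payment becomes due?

2028-01-15

The last day of the remediation period: 23 calendar days after 2027-09-26 is 2027-10-19.
The last day of the notice period: 60 calendar days after 2027-10-19 is 2027-12-18.
The date on which the withholding of payment becomes due: 28 calendar days after 2027-12-18 is 2028-01-15.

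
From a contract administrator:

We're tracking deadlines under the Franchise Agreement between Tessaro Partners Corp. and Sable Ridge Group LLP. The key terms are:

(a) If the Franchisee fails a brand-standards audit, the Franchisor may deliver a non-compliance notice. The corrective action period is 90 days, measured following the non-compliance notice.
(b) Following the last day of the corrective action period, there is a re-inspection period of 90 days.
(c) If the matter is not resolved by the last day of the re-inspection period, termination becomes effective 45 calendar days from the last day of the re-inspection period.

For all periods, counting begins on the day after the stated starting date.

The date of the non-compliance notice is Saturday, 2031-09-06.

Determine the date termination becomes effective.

2032-04-18

Adding 90 calendar days to 2031-09-06 gives 2031-12-05, which is the last day of the corrective action period.
The last day of the re-inspection period: 90 calendar days after 2031-12-05 is 2032-03-04.
The date termination becomes effective: 2032-03-04 + 45 days = 2032-04-18.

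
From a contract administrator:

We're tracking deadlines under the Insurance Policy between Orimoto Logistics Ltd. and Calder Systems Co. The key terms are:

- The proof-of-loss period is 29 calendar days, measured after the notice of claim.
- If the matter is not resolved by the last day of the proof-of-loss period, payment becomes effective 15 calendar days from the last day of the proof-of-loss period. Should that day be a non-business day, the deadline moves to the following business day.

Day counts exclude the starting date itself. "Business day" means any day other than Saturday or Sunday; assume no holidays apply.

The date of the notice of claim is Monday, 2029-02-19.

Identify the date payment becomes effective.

Adding 29 calendar days to 2029-02-19 gives 2029-03-20, which is the last day of the proof-of-loss period.
The date payment becomes effective: 2029-03-20 + 15 days = 2029-04-04. 2029-04-04 is a Wednesday, so no roll-forward applies.

2029-04-04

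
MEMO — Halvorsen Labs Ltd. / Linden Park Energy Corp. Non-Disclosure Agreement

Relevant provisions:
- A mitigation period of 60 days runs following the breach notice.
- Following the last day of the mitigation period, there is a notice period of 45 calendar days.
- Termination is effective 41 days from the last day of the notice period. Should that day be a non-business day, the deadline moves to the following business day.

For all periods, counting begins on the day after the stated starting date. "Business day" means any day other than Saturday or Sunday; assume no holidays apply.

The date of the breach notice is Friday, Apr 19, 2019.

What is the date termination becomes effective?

Sep 12, 2019

The last day of the mitigation period: Apr 19, 2019 + 60 days = Jun 18, 2019.
Adding 45 calendar days to Jun 18, 2019 gives Aug 2, 2019, which is the last day of the notice period.
Adding 41 calendar days to Aug 2, 2019 gives Sep 12, 2019, which is the date termination becomes effective. Sep 12, 2019 is a Thursday, so no roll-forward applies.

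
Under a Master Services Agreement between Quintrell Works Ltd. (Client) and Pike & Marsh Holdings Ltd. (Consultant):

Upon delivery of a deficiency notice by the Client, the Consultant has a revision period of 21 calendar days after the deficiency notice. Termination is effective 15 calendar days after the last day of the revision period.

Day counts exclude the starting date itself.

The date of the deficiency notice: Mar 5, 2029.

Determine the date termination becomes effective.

Apr 10, 2029

The last day of the revision period: Mar 5, 2029 + 21 days = Mar 26, 2029.
The date termination becomes effective: Mar 26, 2029 + 15 days = Apr 10, 2029.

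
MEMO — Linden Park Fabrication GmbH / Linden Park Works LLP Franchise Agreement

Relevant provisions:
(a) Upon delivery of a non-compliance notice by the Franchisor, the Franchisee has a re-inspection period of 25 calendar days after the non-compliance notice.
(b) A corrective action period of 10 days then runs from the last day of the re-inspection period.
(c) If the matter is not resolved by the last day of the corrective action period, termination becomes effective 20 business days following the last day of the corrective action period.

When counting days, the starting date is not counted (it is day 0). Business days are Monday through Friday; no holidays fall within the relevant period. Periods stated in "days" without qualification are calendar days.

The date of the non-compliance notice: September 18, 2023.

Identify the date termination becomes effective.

Adding 25 calendar days to September 18, 2023 gives October 13, 2023, which is the last day of the re-inspection period.
The last day of the corrective action period: October 13, 2023 + 10 days = October 23, 2023.
The date termination becomes effective: counting 20 business days from Monday, October 23, 2023 (Oct 24, Oct 25, Oct 26, Oct 27, …, Nov 16, Nov 17, Nov 20, skipping weekends) reaches Monday, November 20, 2023.

November 20, 2023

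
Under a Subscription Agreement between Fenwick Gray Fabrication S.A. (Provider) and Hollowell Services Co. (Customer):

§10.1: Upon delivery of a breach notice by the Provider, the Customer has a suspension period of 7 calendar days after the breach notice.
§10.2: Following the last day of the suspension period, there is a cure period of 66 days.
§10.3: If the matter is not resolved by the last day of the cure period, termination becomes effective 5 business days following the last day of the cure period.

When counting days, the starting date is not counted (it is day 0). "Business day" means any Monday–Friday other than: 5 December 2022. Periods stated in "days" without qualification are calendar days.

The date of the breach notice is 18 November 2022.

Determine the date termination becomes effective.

Adding 7 calendar days to 18 November 2022 gives 25 November 2022, which is the last day of the suspension period.
The last day of the cure period: 25 November 2022 + 66 days = 30 January 2023.
The date termination becomes effective: counting 5 business days from Monday, 30 January 2023 (Jan 31, Feb 1, Feb 2, Feb 3, Feb 6, skipping weekends) reaches Monday, 6 February 2023.

6 February 2023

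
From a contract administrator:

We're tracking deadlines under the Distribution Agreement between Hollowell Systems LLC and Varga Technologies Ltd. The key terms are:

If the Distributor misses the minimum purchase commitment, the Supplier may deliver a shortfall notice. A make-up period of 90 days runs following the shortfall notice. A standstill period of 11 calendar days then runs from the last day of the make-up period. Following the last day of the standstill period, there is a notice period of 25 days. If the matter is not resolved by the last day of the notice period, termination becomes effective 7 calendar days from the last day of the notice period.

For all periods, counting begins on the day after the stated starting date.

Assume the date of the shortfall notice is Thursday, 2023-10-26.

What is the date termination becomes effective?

2024-03-07

The last day of the make-up period: 90 calendar days after 2023-10-26 is 2024-01-24.
The last day of the standstill period: 11 calendar days after 2024-01-24 is 2024-02-04.
Adding 25 calendar days to 2024-02-04 gives 2024-02-29, which is the last day of the notice period.
Adding 7 calendar days to 2024-02-29 gives 2024-03-07, which is the date termination becomes effective.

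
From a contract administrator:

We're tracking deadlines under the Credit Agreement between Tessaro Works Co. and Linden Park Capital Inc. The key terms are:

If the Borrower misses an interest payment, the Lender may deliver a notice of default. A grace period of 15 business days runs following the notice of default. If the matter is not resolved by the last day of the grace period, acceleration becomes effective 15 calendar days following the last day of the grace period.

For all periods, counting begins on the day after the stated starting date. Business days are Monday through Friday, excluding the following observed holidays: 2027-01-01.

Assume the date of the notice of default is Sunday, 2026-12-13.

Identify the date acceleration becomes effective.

The last day of the grace period: 15 business days after Sunday, 2026-12-13, skipping weekends and the listed holiday on Jan 1 — Dec 14, Dec 15, Dec 16, Dec 17, …, Dec 30, Dec 31, Jan 4 — lands on Monday, 2027-01-04.
The date acceleration becomes effective: 15 calendar days after 2027-01-04 is 2027-01-19.

2027-01-19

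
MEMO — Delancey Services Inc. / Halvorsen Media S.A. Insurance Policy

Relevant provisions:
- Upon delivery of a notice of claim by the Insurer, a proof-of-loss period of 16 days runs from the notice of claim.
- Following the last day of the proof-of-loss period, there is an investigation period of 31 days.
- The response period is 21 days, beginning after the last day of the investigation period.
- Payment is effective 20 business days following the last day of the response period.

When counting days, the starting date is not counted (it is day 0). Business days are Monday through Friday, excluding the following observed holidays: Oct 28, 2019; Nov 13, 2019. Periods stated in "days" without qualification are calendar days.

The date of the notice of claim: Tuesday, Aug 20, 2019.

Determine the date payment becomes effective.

Nov 26, 2019

The last day of the proof-of-loss period: 16 calendar days after Aug 20, 2019 is Sep 5, 2019.
Adding 31 calendar days to Sep 5, 2019 gives Oct 6, 2019, which is the last day of the investigation period.
The last day of the response period: 21 calendar days after Oct 6, 2019 is Oct 27, 2019.
From Sunday, Oct 27, 2019, 20 business days (Oct 29, Oct 30, Oct 31, Nov 1, …, Nov 22, Nov 25, Nov 26, skipping weekends and the listed holidays on Oct 28, Nov 13) brings us to Tuesday, Nov 26, 2019, which is the date payment becomes effective.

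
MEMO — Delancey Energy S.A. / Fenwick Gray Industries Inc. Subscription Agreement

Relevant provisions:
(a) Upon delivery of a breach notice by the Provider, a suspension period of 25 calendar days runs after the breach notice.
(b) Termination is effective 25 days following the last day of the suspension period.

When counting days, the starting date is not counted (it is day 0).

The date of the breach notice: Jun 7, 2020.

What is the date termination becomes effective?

Jul 27, 2020

The last day of the suspension period: 25 calendar days after Jun 7, 2020 is Jul 2, 2020.
The date termination becomes effective: Jul 2, 2020 + 25 days = Jul 27, 2020.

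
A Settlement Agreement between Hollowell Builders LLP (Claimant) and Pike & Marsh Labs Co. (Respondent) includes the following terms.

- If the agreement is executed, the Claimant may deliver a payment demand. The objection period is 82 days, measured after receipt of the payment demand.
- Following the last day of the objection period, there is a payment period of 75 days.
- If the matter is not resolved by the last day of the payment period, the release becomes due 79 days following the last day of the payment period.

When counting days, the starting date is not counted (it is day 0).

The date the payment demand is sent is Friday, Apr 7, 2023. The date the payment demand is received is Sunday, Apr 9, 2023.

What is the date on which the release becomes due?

Dec 1, 2023

The last day of the objection period: 82 calendar days after Apr 9, 2023 is Jun 30, 2023.
Adding 75 calendar days to Jun 30, 2023 gives Sep 13, 2023, which is the last day of the payment period.
The date on which the release becomes due: Sep 13, 2023 + 79 days = Dec 1, 2023.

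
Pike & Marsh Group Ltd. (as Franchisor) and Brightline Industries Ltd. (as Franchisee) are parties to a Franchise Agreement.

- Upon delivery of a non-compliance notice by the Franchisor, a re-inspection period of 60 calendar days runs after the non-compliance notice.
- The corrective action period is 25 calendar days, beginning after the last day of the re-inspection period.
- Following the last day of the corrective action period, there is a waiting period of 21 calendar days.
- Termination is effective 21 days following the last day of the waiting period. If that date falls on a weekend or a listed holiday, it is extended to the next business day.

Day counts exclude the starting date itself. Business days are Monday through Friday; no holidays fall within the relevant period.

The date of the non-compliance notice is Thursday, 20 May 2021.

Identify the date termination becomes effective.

24 September 2021

The last day of the re-inspection period: 20 May 2021 + 60 days = 19 July 2021.
The last day of the corrective action period: 19 July 2021 + 25 days = 13 August 2021.
The last day of the waiting period: 21 calendar days after 13 August 2021 is 3 September 2021.
Adding 21 calendar days to 3 September 2021 gives 24 September 2021, which is the date termination becomes effective. 24 September 2021 is a Friday, so no roll-forward applies.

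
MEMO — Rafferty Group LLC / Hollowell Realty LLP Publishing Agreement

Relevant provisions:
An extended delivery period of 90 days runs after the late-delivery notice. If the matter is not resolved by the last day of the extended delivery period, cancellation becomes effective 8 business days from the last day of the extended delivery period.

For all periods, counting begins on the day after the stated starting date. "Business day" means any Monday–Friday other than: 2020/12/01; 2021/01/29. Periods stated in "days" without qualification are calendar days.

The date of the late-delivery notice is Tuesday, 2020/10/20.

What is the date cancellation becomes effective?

2021/01/28

The last day of the extended delivery period: 90 calendar days after 2020/10/20 is 2021/01/18.
The date cancellation becomes effective: counting 8 business days from Monday, 2021/01/18 (Jan 19, Jan 20, Jan 21, Jan 22, Jan 25, Jan 26, Jan 27, Jan 28, skipping weekends) reaches Thursday, 2021/01/28.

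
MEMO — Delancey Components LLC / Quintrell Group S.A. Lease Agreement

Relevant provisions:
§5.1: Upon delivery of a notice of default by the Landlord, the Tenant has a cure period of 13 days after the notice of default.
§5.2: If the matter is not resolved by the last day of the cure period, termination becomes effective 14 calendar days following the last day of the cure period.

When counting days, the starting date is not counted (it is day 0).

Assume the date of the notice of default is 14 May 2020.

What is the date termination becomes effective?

The last day of the cure period: 14 May 2020 + 13 days = 27 May 2020.
Adding 14 calendar days to 27 May 2020 gives 10 June 2020, which is the date termination becomes effective.

10 June 2020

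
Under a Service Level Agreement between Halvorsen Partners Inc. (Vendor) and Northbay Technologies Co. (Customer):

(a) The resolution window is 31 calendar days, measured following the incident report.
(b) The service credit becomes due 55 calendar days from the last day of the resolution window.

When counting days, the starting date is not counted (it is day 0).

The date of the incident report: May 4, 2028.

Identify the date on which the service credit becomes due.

The last day of the resolution window: 31 calendar days after May 4, 2028 is Jun 4, 2028.
The date on which the service credit becomes due: Jun 4, 2028 + 55 days = Jul 29, 2028.

Jul 29, 2028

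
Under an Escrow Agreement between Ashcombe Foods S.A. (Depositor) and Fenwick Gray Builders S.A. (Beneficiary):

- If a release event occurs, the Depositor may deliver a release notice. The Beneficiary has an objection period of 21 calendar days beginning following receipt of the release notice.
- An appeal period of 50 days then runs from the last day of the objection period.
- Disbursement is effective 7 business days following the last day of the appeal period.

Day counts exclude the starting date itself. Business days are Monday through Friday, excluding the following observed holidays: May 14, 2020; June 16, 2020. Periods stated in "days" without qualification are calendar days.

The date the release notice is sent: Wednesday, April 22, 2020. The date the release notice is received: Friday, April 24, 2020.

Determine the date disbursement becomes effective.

The last day of the objection period: 21 calendar days after April 24, 2020 is May 15, 2020.
The last day of the appeal period: 50 calendar days after May 15, 2020 is July 4, 2020.
The date disbursement becomes effective: counting 7 business days from Saturday, July 4, 2020 (Jul 6, Jul 7, Jul 8, Jul 9, Jul 10, Jul 13, Jul 14, skipping weekends) reaches Tuesday, July 14, 2020.

July 14, 2020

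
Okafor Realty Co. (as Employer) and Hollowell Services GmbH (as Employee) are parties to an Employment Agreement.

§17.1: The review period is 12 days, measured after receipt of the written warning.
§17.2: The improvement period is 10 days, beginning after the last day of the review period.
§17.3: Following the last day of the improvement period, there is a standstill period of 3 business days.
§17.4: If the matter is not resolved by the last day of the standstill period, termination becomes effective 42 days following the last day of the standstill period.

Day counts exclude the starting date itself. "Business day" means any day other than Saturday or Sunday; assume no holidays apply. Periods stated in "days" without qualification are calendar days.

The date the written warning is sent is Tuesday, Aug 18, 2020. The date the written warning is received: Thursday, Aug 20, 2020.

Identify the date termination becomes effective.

The last day of the review period: 12 calendar days after Aug 20, 2020 is Sep 1, 2020.
Adding 10 calendar days to Sep 1, 2020 gives Sep 11, 2020, which is the last day of the improvement period.
From Friday, Sep 11, 2020, 3 business days (Sep 14, Sep 15, Sep 16, skipping weekends) brings us to Wednesday, Sep 16, 2020, which is the last day of the standstill period.
The date termination becomes effective: Sep 16, 2020 + 42 days = Oct 28, 2020.

Oct 28, 2020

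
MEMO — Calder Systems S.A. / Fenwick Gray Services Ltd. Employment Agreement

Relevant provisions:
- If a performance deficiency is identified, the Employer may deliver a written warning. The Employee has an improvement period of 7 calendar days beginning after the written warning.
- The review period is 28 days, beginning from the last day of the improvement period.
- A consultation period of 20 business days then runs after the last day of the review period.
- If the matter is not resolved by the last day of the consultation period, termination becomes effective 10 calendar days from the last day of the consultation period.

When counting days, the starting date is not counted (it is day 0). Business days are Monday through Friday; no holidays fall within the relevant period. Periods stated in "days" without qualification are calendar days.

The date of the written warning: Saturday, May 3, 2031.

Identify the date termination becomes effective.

Jul 14, 2031

The last day of the improvement period: 7 calendar days after May 3, 2031 is May 10, 2031.
The last day of the review period: May 10, 2031 + 28 days = Jun 7, 2031.
The last day of the consultation period: counting 20 business days from Saturday, Jun 7, 2031 (Jun 9, Jun 10, Jun 11, Jun 12, …, Jul 2, Jul 3, Jul 4, skipping weekends) reaches Friday, Jul 4, 2031.
Adding 10 calendar days to Jul 4, 2031 gives Jul 14, 2031, which is the date termination becomes effective.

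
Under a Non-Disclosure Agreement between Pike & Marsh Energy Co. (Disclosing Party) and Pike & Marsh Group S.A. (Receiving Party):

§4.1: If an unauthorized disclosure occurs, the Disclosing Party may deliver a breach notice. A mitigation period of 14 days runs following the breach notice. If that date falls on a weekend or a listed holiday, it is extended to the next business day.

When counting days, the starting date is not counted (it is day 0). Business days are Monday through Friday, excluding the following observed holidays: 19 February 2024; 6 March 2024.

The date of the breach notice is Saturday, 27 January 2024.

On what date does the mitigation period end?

Adding 14 calendar days to 27 January 2024 gives 10 February 2024, which is the last day of the mitigation period. That falls on a Saturday, so it rolls to the next business day, Monday, 12 February 2024.

12 February 2024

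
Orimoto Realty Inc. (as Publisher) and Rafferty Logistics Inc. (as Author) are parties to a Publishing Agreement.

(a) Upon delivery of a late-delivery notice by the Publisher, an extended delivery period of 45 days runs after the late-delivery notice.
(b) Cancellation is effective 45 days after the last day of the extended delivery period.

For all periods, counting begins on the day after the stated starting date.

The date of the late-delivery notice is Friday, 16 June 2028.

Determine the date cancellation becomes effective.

14 September 2028

The last day of the extended delivery period: 16 June 2028 + 45 days = 31 July 2028.
Adding 45 calendar days to 31 July 2028 gives 14 September 2028, which is the date cancellation becomes effective.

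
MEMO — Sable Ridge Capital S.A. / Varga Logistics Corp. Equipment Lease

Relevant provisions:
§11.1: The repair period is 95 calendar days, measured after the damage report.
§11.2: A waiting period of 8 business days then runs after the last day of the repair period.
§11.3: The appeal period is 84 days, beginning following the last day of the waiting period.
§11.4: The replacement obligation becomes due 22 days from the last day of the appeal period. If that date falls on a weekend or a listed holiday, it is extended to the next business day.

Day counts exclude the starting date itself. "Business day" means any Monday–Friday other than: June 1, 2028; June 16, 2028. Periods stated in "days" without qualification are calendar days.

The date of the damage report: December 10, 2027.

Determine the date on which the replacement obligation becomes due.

Adding 95 calendar days to December 10, 2027 gives March 14, 2028, which is the last day of the repair period.
From Tuesday, March 14, 2028, 8 business days (Mar 15, Mar 16, Mar 17, Mar 20, Mar 21, Mar 22, Mar 23, Mar 24, skipping weekends) brings us to Friday, March 24, 2028, which is the last day of the waiting period.
The last day of the appeal period: March 24, 2028 + 84 days = June 16, 2028.
Adding 22 calendar days to June 16, 2028 gives July 8, 2028, which is the date on which the replacement obligation becomes due. That falls on a Saturday, so it rolls to the next business day, Monday, July 10, 2028.

July 10, 2028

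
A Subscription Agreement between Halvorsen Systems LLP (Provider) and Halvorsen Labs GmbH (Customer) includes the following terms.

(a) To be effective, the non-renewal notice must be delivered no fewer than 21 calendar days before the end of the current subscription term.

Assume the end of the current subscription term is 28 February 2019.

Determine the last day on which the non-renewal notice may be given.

Counting back 21 calendar days from 28 February 2019 gives 7 February 2019.

7 February 2019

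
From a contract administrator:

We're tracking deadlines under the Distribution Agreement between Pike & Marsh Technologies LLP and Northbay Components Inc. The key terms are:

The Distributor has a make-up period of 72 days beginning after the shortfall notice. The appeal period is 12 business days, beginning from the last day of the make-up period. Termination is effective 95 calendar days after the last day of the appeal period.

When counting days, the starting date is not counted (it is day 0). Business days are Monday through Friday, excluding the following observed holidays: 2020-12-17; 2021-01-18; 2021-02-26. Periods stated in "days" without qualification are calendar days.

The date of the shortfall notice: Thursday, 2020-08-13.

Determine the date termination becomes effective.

The last day of the make-up period: 72 calendar days after 2020-08-13 is 2020-10-24.
The last day of the appeal period: 12 business days after Saturday, 2020-10-24, skipping weekends — Oct 26, Oct 27, Oct 28, Oct 29, …, Nov 6, Nov 9, Nov 10 — lands on Tuesday, 2020-11-10.
The date termination becomes effective: 95 calendar days after 2020-11-10 is 2021-02-13.

2021-02-13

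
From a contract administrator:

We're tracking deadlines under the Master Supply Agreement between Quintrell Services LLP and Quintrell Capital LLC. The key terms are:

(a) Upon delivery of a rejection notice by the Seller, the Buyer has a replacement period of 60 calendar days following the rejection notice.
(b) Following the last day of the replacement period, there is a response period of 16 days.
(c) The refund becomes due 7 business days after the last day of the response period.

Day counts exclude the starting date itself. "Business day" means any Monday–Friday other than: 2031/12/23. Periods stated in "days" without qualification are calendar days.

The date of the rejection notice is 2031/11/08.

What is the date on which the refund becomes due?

The last day of the replacement period: 2031/11/08 + 60 days = 2032/01/07.
Adding 16 calendar days to 2032/01/07 gives 2032/01/23, which is the last day of the response period.
The date on which the refund becomes due: counting 7 business days from Friday, 2032/01/23 (Jan 26, Jan 27, Jan 28, Jan 29, Jan 30, Feb 2, Feb 3, skipping weekends) reaches Tuesday, 2032/02/03.

2032/02/03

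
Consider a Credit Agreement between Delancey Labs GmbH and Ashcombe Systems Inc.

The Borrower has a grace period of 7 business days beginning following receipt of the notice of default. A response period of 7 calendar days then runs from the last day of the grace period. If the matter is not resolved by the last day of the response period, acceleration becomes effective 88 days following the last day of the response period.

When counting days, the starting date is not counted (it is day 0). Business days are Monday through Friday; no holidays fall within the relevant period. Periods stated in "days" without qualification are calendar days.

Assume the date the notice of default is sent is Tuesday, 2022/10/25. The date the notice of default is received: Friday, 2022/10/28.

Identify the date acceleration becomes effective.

From Friday, 2022/10/28, 7 business days (Oct 31, Nov 1, Nov 2, Nov 3, Nov 4, Nov 7, Nov 8, skipping weekends) brings us to Tuesday, 2022/11/08, which is the last day of the grace period.
The last day of the response period: 7 calendar days after 2022/11/08 is 2022/11/15.
The date acceleration becomes effective: 88 calendar days after 2022/11/15 is 2023/02/11.

2023/02/11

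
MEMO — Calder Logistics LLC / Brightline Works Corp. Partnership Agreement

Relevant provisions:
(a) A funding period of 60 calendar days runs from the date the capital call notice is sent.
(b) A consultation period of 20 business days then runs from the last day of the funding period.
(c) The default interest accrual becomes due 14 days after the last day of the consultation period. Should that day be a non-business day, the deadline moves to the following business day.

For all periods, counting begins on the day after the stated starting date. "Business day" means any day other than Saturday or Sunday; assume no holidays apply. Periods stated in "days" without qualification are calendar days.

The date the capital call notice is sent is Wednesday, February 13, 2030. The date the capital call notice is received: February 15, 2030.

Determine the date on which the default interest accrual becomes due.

The last day of the funding period: 60 calendar days after February 13, 2030 is April 14, 2030.
The last day of the consultation period: counting 20 business days from Sunday, April 14, 2030 (Apr 15, Apr 16, Apr 17, Apr 18, …, May 8, May 9, May 10, skipping weekends) reaches Friday, May 10, 2030.
Adding 14 calendar days to May 10, 2030 gives May 24, 2030, which is the date on which the default interest accrual becomes due. May 24, 2030 is a Friday, so no roll-forward applies.

May 24, 2030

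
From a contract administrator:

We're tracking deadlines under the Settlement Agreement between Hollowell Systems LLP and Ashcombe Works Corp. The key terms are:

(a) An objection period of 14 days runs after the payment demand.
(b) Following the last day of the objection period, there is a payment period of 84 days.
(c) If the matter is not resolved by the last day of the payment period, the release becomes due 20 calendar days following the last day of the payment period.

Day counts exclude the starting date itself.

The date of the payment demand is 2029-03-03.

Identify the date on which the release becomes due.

Adding 14 calendar days to 2029-03-03 gives 2029-03-17, which is the last day of the objection period.
Adding 84 calendar days to 2029-03-17 gives 2029-06-09, which is the last day of the payment period.
The date on which the release becomes due: 2029-06-09 + 20 days = 2029-06-29.

2029-06-29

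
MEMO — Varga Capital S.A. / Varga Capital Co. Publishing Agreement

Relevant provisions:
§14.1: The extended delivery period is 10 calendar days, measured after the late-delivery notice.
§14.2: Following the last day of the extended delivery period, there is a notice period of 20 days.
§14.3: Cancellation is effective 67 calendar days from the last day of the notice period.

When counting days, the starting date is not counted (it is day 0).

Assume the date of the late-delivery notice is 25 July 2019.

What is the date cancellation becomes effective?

30 October 2019

The last day of the extended delivery period: 10 calendar days after 25 July 2019 is 4 August 2019.
Adding 20 calendar days to 4 August 2019 gives 24 August 2019, which is the last day of the notice period.
The date cancellation becomes effective: 67 calendar days after 24 August 2019 is 30 October 2019.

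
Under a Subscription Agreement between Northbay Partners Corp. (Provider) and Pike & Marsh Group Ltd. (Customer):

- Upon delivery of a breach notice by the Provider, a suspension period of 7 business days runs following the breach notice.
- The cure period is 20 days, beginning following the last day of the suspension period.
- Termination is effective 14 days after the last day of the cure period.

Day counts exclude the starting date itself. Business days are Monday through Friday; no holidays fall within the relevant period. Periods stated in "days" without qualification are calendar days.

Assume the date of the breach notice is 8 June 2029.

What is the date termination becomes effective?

23 July 2029

The last day of the suspension period: 7 business days after Friday, 8 June 2029, skipping weekends — Jun 11, Jun 12, Jun 13, Jun 14, Jun 15, Jun 18, Jun 19 — lands on Tuesday, 19 June 2029.
The last day of the cure period: 20 calendar days after 19 June 2029 is 9 July 2029.
The date termination becomes effective: 9 July 2029 + 14 days = 23 July 2029.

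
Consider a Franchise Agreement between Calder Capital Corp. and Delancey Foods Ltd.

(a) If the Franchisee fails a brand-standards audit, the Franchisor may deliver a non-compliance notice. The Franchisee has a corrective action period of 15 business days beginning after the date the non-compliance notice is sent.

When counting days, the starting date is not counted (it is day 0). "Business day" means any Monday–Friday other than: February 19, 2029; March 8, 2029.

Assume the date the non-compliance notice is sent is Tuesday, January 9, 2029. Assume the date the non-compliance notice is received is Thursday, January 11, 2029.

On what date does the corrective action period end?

The last day of the corrective action period: 15 business days after Tuesday, January 9, 2029, skipping weekends — Jan 10, Jan 11, Jan 12, Jan 15, …, Jan 26, Jan 29, Jan 30 — lands on Tuesday, January 30, 2029.

January 30, 2029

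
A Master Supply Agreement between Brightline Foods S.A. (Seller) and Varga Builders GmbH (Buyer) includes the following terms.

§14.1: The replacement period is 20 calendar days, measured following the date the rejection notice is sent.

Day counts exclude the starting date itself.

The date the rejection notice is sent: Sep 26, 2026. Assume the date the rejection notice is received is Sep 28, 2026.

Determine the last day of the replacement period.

The last day of the replacement period: 20 calendar days after Sep 26, 2026 is Oct 16, 2026.

Oct 16, 2026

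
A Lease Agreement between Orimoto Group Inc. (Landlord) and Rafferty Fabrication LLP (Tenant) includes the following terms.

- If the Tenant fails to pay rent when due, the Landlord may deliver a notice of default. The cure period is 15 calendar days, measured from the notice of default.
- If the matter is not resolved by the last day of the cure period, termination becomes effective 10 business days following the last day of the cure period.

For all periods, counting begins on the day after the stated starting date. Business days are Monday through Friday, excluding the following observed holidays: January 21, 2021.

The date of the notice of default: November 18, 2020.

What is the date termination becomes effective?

December 17, 2020

Adding 15 calendar days to November 18, 2020 gives December 3, 2020, which is the last day of the cure period.
From Thursday, December 3, 2020, 10 business days (Dec 4, Dec 7, Dec 8, Dec 9, Dec 10, Dec 11, Dec 14, Dec 15, Dec 16, Dec 17, skipping weekends) brings us to Thursday, December 17, 2020, which is the date termination becomes effective.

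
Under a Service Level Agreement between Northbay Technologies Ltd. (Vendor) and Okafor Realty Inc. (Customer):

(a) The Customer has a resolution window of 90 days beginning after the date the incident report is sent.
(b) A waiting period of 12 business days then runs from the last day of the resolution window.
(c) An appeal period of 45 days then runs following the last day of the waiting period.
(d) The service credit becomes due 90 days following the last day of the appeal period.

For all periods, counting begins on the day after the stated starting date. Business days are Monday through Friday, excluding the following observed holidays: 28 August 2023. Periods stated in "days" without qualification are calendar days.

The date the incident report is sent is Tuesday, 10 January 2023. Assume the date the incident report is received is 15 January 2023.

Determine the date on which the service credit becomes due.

Adding 90 calendar days to 10 January 2023 gives 10 April 2023, which is the last day of the resolution window.
The last day of the waiting period: counting 12 business days from Monday, 10 April 2023 (Apr 11, Apr 12, Apr 13, Apr 14, …, Apr 24, Apr 25, Apr 26, skipping weekends) reaches Wednesday, 26 April 2023.
The last day of the appeal period: 26 April 2023 + 45 days = 10 June 2023.
The date on which the service credit becomes due: 90 calendar days after 10 June 2023 is 8 September 2023.

8 September 2023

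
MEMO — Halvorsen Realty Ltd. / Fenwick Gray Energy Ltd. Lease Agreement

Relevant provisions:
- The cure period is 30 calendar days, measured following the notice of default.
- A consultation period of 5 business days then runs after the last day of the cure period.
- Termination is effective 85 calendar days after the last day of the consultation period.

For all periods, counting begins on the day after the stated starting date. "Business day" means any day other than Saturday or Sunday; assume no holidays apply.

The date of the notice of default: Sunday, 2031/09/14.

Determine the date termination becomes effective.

Adding 30 calendar days to 2031/09/14 gives 2031/10/14, which is the last day of the cure period.
The last day of the consultation period: 5 business days after Tuesday, 2031/10/14, skipping weekends — Oct 15, Oct 16, Oct 17, Oct 20, Oct 21 — lands on Tuesday, 2031/10/21.
The date termination becomes effective: 85 calendar days after 2031/10/21 is 2032/01/14.

2032/01/14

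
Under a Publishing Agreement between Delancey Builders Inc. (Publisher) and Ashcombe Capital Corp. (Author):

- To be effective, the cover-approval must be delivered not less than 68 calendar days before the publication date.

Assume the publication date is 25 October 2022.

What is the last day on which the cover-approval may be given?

18 August 2022

Counting back 68 calendar days from 25 October 2022 gives 18 August 2022.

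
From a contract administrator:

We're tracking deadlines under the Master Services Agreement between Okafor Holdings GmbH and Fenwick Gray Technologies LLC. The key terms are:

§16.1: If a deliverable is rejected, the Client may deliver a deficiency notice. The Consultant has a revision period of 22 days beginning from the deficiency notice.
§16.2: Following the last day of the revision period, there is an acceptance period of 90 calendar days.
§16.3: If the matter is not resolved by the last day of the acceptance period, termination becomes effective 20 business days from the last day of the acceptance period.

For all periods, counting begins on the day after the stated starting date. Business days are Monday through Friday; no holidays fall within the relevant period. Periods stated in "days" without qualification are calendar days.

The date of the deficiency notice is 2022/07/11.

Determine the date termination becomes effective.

2022/11/28

Adding 22 calendar days to 2022/07/11 gives 2022/08/02, which is the last day of the revision period.
The last day of the acceptance period: 2022/08/02 + 90 days = 2022/10/31.
The date termination becomes effective: counting 20 business days from Monday, 2022/10/31 (Nov 1, Nov 2, Nov 3, Nov 4, …, Nov 24, Nov 25, Nov 28, skipping weekends) reaches Monday, 2022/11/28.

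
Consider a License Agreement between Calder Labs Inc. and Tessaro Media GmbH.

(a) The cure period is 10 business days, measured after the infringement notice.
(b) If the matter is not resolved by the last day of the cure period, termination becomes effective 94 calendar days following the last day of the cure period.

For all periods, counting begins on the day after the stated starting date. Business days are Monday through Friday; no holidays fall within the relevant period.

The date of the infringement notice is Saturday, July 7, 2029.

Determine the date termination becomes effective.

October 22, 2029

From Saturday, July 7, 2029, 10 business days (Jul 9, Jul 10, Jul 11, Jul 12, Jul 13, Jul 16, Jul 17, Jul 18, Jul 19, Jul 20, skipping weekends) brings us to Friday, July 20, 2029, which is the last day of the cure period.
The date termination becomes effective: 94 calendar days after July 20, 2029 is October 22, 2029.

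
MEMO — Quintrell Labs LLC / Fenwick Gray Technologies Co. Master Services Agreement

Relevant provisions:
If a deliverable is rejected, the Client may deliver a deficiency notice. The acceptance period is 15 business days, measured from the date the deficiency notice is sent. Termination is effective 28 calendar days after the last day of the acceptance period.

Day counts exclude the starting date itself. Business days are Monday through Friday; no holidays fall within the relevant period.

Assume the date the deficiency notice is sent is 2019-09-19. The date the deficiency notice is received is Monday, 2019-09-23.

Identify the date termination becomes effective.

2019-11-07

The last day of the acceptance period: counting 15 business days from Thursday, 2019-09-19 (Sep 20, Sep 23, Sep 24, Sep 25, …, Oct 8, Oct 9, Oct 10, skipping weekends) reaches Thursday, 2019-10-10.
The date termination becomes effective: 28 calendar days after 2019-10-10 is 2019-11-07.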